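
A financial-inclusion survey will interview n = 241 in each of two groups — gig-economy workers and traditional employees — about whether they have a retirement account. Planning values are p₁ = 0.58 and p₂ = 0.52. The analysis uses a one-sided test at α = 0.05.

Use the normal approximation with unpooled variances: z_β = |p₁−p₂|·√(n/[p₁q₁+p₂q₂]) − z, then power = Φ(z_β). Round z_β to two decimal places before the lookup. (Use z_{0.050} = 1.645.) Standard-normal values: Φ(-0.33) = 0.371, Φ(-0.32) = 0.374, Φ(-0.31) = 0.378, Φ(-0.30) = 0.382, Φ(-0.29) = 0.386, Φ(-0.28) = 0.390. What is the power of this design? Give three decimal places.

Power ≈ 0.374

z_β = |p₁−p₂|·√(n/[p₁q₁+p₂q₂]) − z_α
    = 0.06 · √(241/0.4932) − 1.645
    = 0.06 · 22.1053 − 1.645
    = 1.3263 − 1.645 = -0.3187 → -0.32
Power = Φ(-0.32) = 0.374.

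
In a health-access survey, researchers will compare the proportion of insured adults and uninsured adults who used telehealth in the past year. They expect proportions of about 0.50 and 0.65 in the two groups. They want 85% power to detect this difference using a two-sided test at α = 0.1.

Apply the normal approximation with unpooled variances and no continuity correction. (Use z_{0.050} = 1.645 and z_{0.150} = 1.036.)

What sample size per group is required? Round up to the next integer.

n = 153 per group

n = (z_{α/2} + z_β)² · [p₁(1−p₁) + p₂(1−p₂)] / (p₁ − p₂)²
  = (1.645 + 1.036)² · (0.50·0.50 + 0.65·0.35) / (-0.15)²
  = (2.681)² · (0.2500 + 0.2275) / 0.0225
  = 7.1878 · 0.4775 / 0.0225
  = 152.54
Round up → n = 153 per group.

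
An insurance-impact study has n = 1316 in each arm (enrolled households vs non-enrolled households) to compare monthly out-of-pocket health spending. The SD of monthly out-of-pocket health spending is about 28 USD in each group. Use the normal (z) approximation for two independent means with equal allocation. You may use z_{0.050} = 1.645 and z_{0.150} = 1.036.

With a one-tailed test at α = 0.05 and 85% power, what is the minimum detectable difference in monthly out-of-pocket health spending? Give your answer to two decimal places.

Minimum detectable difference ≈ 2.93 USD

δ = (z_α + z_β) · √((σ₁²+σ₂²)/n)
  = (1.645 + 1.036) · √(1568/1316)
  = 2.681 · √1.1915
  = 2.681 · 1.0916
  = 2.9265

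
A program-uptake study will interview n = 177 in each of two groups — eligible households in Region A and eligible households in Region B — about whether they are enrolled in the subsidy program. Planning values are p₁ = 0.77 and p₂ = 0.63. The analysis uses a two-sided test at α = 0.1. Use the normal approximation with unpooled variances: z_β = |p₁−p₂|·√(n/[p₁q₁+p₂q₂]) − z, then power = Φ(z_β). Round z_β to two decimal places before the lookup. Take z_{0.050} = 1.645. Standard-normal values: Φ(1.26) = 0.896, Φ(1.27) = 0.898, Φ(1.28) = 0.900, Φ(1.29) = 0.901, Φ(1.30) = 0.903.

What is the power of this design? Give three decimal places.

Power ≈ 0.896

z_β = |p₁−p₂|·√(n/[p₁q₁+p₂q₂]) − z_{α/2}
    = 0.14 · √(177/0.4102) − 1.645
    = 0.14 · 20.7725 − 1.645
    = 2.9082 − 1.645 = 1.2632 → 1.26
Power = Φ(1.26) = 0.896.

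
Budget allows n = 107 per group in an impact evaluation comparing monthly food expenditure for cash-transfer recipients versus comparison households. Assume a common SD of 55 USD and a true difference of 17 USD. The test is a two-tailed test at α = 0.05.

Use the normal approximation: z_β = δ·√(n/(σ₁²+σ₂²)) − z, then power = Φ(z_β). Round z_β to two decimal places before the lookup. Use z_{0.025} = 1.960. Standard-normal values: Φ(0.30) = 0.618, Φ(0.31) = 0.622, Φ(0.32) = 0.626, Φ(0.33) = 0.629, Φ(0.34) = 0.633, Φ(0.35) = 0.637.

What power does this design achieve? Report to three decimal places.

Power ≈ 0.618

z_β = δ·√(n/(σ₁²+σ₂²)) − z_{α/2}
    = 17 · √(107/6050) − 1.960
    = 17 · 0.13299 − 1.960
    = 2.2608 − 1.960 = 0.3008 → 0.30
Power = Φ(0.30) = 0.618.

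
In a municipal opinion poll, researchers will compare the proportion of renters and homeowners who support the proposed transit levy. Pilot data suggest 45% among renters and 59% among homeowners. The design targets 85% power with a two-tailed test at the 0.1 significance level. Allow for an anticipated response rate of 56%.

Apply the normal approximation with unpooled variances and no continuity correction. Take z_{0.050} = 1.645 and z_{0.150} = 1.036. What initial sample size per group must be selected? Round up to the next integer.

n = (z_{α/2} + z_β)² · [p₁(1−p₁) + p₂(1−p₂)] / (p₁ − p₂)²
  = (1.645 + 1.036)² · (0.45·0.55 + 0.59·0.41) / (-0.14)²
  = (2.681)² · (0.2475 + 0.2419) / 0.0196
  = 7.1878 · 0.4894 / 0.0196
  = 179.47
Adjust for 56% response: 179.47 / 0.56 = 320.49.
Round up → n = 321 per group.

n = 321 per group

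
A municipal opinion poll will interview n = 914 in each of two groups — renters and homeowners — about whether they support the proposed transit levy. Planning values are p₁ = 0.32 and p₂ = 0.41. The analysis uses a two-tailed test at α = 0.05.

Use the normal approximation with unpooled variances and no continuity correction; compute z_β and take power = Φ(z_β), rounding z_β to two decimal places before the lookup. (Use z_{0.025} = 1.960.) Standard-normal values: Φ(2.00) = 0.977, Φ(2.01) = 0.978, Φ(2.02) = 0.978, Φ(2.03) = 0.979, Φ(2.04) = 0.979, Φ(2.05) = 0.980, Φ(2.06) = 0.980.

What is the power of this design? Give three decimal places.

Power ≈ 0.980

z_β = |p₁−p₂|·√(n/[p₁q₁+p₂q₂]) − z_{α/2}
    = 0.09 · √(914/0.4595) − 1.960
    = 0.09 · 44.5995 − 1.960
    = 4.0140 − 1.960 = 2.0540 → 2.05
Power = Φ(2.05) = 0.980.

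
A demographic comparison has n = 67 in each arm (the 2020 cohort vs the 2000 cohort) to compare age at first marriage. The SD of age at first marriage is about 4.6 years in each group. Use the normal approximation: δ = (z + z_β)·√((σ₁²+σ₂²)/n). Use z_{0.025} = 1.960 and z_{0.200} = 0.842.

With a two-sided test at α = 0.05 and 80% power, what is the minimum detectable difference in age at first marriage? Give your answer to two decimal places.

δ = (z_{α/2} + z_β) · √((σ₁²+σ₂²)/n)
  = (1.960 + 0.842) · √(42.32/67)
  = 2.802 · √0.63164
  = 2.802 · 0.7948
  = 2.2269

Minimum detectable difference ≈ 2.23 years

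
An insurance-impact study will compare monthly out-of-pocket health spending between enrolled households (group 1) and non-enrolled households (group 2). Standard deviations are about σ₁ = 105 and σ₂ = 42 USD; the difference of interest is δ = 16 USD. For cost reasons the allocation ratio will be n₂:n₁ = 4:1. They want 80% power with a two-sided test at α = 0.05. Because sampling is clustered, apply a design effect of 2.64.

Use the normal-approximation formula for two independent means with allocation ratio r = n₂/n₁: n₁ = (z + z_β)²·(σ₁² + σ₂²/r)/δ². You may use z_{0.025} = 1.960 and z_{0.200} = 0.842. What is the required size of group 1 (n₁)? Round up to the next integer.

n₁ = (z_{α/2} + z_β)² · (σ₁² + σ₂²/r) / δ²
   = (1.960 + 0.842)² · (105² + 42²/4) / 16²
   = 7.8512 · (11025 + 441) / 256
   = 7.8512 · 11466 / 256
   = 351.65
Design effect: 2.64 × 351.65 = 928.35.
Round up → n₁ = 929; n₂ = r·n₁ = 4 × 929 = 3716.

n₁ = 929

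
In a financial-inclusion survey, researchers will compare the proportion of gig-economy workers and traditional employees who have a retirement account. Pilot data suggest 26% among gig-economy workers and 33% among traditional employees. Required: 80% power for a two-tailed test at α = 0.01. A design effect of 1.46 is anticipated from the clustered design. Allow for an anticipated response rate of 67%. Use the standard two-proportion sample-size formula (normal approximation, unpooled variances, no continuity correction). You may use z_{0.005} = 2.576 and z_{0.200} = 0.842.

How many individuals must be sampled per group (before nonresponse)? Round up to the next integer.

n = 2149 per group

n = (z_{α/2} + z_β)² · [p₁(1−p₁) + p₂(1−p₂)] / (p₁ − p₂)²
  = (2.576 + 0.842)² · (0.26·0.74 + 0.33·0.67) / (-0.07)²
  = (3.418)² · (0.1924 + 0.2211) / 0.0049
  = 11.6827 · 0.4135 / 0.0049
  = 985.88
Design effect: 1.46 × 985.88 = 1439.38.
Adjust for 67% response: 1439.38 / 0.67 = 2148.33.
Round up → n = 2149 per group.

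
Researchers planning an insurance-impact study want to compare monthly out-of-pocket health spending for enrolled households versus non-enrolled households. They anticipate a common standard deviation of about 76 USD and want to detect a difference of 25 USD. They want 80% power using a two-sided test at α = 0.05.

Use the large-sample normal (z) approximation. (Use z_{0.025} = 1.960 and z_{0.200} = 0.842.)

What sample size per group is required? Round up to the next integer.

n = 146 per group

n = (z_{α/2} + z_β)² · (σ₁² + σ₂²) / δ²
  = (1.960 + 0.842)² · (2·76² = 11552) / 25²
  = 7.8512 · 11552 / 625
  = 145.12
Round up → n = 146 per group.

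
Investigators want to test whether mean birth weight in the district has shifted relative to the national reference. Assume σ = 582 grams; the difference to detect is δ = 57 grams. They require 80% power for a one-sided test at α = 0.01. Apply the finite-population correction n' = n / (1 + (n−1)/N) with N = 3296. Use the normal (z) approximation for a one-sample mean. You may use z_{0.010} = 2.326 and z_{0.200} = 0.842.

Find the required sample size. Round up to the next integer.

n = (z_α + z_β)² · σ² / δ²
  = (2.326 + 0.842)² · 582² / 57²
  = 10.0362 · 338724 / 3249
  = 1046.33
Finite-population correction (N = 3296): 1046.33 / (1 + (1046.33 − 1)/3296) = 794.39.
Round up → n = 795.

n = 795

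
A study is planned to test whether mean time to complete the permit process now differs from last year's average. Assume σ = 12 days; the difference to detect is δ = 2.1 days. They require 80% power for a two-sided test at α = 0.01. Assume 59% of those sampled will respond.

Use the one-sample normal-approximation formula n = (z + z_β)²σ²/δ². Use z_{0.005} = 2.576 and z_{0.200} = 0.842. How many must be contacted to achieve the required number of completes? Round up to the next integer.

n = 647

n = (z_{α/2} + z_β)² · σ² / δ²
  = (2.576 + 0.842)² · 12² / 2.1²
  = 11.6827 · 144 / 4.41
  = 381.48
Adjust for 59% response: 381.48 / 0.59 = 646.57.
Round up → n = 647.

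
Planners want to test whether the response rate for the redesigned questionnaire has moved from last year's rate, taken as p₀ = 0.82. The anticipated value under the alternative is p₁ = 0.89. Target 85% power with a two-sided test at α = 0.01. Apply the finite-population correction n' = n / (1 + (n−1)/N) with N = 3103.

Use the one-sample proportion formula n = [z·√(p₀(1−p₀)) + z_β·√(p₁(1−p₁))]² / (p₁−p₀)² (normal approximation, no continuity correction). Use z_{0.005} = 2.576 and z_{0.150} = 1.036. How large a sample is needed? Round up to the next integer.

n = 317

n = [z_{α/2}·√(p₀q₀) + z_β·√(p₁q₁)]² / (p₁ − p₀)²
  = [2.576·√(0.82·0.18) + 1.036·√(0.89·0.11)]² / (0.07)²
  = [2.576·0.3842 + 1.036·0.3129]² / 0.0049
  = [1.3138]² / 0.0049
  = 352.27
Finite-population correction (N = 3103): 352.27 / (1 + (352.27 − 1)/3103) = 316.45.
Round up → n = 317.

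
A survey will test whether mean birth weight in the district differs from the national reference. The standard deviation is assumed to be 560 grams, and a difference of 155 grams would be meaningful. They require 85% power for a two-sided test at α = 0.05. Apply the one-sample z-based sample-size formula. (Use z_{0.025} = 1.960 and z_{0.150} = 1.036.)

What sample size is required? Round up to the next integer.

n = (z_{α/2} + z_β)² · σ² / δ²
  = (1.960 + 1.036)² · 560² / 155²
  = 8.9760 · 313600 / 24025
  = 117.16
Round up → n = 118.

n = 118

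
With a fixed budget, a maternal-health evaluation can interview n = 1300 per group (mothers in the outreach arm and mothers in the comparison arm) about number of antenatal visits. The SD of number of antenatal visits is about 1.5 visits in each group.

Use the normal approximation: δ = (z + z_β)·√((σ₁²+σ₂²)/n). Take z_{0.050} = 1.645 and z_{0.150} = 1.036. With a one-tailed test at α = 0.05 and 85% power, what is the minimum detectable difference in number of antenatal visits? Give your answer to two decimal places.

Minimum detectable difference ≈ 0.16 visits

δ = (z_α + z_β) · √((σ₁²+σ₂²)/n)
  = (1.645 + 1.036) · √(4.5/1300)
  = 2.681 · √0.00346
  = 2.681 · 0.0588
  = 0.1577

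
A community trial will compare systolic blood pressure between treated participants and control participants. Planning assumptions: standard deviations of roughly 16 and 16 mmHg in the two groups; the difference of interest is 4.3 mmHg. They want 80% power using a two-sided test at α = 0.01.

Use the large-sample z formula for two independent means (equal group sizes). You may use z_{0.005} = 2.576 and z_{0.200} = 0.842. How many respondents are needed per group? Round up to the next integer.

n = (z_{α/2} + z_β)² · (σ₁² + σ₂²) / δ²
  = (2.576 + 0.842)² · (16² + 16² = 512) / 4.3²
  = 11.6827 · 512 / 18.49
  = 323.50
Round up → n = 324 per group.

n = 324 per group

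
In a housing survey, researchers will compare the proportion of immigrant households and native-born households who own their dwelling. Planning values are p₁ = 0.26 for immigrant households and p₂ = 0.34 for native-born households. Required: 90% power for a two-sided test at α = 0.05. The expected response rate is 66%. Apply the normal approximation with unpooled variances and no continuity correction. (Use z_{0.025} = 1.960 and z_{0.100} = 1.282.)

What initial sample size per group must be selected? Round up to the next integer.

n = (z_{α/2} + z_β)² · [p₁(1−p₁) + p₂(1−p₂)] / (p₁ − p₂)²
  = (1.960 + 1.282)² · (0.26·0.74 + 0.34·0.66) / (-0.08)²
  = (3.242)² · (0.1924 + 0.2244) / 0.0064
  = 10.5106 · 0.4168 / 0.0064
  = 684.50
Adjust for 66% response: 684.50 / 0.66 = 1037.12.
Round up → n = 1038 per group.

n = 1038 per group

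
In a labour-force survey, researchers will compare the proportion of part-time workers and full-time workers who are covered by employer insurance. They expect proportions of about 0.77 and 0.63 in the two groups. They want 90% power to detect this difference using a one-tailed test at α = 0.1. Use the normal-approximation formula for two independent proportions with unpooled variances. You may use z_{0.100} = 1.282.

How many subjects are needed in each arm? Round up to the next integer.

n = (z_α + z_β)² · [p₁(1−p₁) + p₂(1−p₂)] / (p₁ − p₂)²
  = (1.282 + 1.282)² · (0.77·0.23 + 0.63·0.37) / (0.14)²
  = (2.564)² · (0.1771 + 0.2331) / 0.0196
  = 6.5741 · 0.4102 / 0.0196
  = 137.59
Round up → n = 138 per group.

n = 138 per group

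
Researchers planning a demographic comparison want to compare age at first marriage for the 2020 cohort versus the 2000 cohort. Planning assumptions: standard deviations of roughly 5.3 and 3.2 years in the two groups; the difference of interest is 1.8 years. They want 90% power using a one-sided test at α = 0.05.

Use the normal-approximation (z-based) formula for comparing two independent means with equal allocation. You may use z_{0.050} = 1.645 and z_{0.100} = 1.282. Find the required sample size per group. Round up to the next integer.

n = 102 per group

n = (z_α + z_β)² · (σ₁² + σ₂²) / δ²
  = (1.645 + 1.282)² · (5.3² + 3.2² = 38.33) / 1.8²
  = 8.5673 · 38.33 / 3.24
  = 101.35
Round up → n = 102 per group.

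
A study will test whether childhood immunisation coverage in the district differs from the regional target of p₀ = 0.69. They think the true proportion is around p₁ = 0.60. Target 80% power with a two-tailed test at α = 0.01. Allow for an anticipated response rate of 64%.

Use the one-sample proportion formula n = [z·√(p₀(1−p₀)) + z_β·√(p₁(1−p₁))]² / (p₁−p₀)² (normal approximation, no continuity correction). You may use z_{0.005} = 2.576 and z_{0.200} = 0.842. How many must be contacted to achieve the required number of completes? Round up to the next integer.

n = [z_{α/2}·√(p₀q₀) + z_β·√(p₁q₁)]² / (p₁ − p₀)²
  = [2.576·√(0.69·0.31) + 0.842·√(0.60·0.40)]² / (-0.09)²
  = [2.576·0.4625 + 0.842·0.4899]² / 0.0081
  = [1.6039]² / 0.0081
  = 317.58
Adjust for 64% response: 317.58 / 0.64 = 496.22.
Round up → n = 497.

n = 497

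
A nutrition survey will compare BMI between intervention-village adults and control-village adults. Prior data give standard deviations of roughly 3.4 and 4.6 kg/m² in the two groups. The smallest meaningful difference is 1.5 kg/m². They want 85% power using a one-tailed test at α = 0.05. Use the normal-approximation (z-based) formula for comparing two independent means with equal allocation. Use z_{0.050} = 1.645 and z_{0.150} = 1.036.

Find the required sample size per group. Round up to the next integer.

n = (z_α + z_β)² · (σ₁² + σ₂²) / δ²
  = (1.645 + 1.036)² · (3.4² + 4.6² = 32.72) / 1.5²
  = 7.1878 · 32.72 / 2.25
  = 104.53
Round up → n = 105 per group.

n = 105 per group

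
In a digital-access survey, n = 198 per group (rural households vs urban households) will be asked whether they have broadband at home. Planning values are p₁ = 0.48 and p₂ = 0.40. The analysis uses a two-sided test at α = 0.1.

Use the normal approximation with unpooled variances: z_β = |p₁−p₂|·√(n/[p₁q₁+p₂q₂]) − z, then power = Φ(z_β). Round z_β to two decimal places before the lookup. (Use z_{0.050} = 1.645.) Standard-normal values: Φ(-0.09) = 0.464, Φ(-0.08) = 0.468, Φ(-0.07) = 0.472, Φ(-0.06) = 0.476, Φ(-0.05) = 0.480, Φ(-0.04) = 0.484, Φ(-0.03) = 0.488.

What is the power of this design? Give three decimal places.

Power ≈ 0.484

z_β = |p₁−p₂|·√(n/[p₁q₁+p₂q₂]) − z_{α/2}
    = 0.08 · √(198/0.4896) − 1.645
    = 0.08 · 20.1100 − 1.645
    = 1.6088 − 1.645 = -0.0362 → -0.04
Power = Φ(-0.04) = 0.484.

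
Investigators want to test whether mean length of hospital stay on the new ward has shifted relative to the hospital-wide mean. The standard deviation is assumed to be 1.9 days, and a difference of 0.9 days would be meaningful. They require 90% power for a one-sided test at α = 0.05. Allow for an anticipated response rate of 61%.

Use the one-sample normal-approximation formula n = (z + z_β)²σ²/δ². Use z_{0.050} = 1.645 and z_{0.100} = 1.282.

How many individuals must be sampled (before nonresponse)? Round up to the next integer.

n = 63

n = (z_α + z_β)² · σ² / δ²
  = (1.645 + 1.282)² · 1.9² / 0.9²
  = 8.5673 · 3.61 / 0.81
  = 38.18
Adjust for 61% response: 38.18 / 0.61 = 62.59.
Round up → n = 63.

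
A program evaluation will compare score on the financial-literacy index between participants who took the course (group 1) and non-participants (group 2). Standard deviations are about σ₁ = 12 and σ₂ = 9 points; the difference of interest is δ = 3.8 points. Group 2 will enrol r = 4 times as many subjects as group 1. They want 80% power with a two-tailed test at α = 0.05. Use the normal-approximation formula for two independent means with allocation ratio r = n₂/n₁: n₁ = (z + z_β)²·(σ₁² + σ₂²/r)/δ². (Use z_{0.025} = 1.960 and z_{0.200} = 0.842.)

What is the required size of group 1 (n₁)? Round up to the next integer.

n₁ = (z_{α/2} + z_β)² · (σ₁² + σ₂²/r) / δ²
   = (1.960 + 0.842)² · (12² + 9²/4) / 3.8²
   = 7.8512 · (144 + 20.25) / 14.44
   = 7.8512 · 164.25 / 14.44
   = 89.30
Round up → n₁ = 90; n₂ = r·n₁ = 4 × 90 = 360.

n₁ = 90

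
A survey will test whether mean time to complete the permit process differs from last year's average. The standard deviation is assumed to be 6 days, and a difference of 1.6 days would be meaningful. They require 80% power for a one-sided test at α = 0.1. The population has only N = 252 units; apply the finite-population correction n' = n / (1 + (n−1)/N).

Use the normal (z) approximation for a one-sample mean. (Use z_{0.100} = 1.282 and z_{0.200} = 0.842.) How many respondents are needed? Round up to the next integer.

n = (z_α + z_β)² · σ² / δ²
  = (1.282 + 0.842)² · 6² / 1.6²
  = 4.5114 · 36 / 2.56
  = 63.44
Finite-population correction (N = 252): 63.44 / (1 + (63.44 − 1)/252) = 50.84.
Round up → n = 51.

n = 51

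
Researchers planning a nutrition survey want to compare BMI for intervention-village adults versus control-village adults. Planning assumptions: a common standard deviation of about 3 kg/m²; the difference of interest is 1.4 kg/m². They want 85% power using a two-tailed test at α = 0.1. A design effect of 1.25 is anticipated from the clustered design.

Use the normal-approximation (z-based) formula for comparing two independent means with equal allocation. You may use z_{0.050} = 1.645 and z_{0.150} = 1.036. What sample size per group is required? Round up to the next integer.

n = (z_{α/2} + z_β)² · (σ₁² + σ₂²) / δ²
  = (1.645 + 1.036)² · (2·3² = 18) / 1.4²
  = 7.1878 · 18 / 1.96
  = 66.01
Design effect: 1.25 × 66.01 = 82.51.
Round up → n = 83 per group.

n = 83 per group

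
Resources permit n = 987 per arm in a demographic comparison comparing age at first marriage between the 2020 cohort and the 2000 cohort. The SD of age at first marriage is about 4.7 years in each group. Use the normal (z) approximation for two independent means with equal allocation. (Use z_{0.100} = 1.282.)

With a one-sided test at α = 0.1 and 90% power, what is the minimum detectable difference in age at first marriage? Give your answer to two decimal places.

Minimum detectable difference ≈ 0.54 years

δ = (z_α + z_β) · √((σ₁²+σ₂²)/n)
  = (1.282 + 1.282) · √(44.18/987)
  = 2.564 · √0.04476
  = 2.564 · 0.2116
  = 0.5425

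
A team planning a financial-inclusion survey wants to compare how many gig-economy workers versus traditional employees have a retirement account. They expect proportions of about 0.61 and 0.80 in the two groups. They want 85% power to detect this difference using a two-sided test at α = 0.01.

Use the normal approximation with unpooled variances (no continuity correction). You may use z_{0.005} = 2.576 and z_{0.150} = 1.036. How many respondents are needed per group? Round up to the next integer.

n = (z_{α/2} + z_β)² · [p₁(1−p₁) + p₂(1−p₂)] / (p₁ − p₂)²
  = (2.576 + 1.036)² · (0.61·0.39 + 0.80·0.20) / (-0.19)²
  = (3.612)² · (0.2379 + 0.1600) / 0.0361
  = 13.0465 · 0.3979 / 0.0361
  = 143.80
Round up → n = 144 per group.

n = 144 per group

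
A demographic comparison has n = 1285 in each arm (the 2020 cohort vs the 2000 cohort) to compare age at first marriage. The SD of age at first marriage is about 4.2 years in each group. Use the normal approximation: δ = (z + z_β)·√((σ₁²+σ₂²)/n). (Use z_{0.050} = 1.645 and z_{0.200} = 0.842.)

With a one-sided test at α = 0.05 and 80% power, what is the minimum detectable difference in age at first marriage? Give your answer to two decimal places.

Minimum detectable difference ≈ 0.41 years

δ = (z_α + z_β) · √((σ₁²+σ₂²)/n)
  = (1.645 + 0.842) · √(35.28/1285)
  = 2.487 · √0.02746
  = 2.487 · 0.1657
  = 0.4121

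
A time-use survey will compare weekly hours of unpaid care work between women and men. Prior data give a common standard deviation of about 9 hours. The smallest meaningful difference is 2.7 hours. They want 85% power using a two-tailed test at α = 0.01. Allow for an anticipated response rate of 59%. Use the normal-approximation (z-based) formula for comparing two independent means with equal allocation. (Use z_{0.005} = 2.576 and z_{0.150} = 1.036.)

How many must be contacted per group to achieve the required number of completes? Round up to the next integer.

n = 492 per group

n = (z_{α/2} + z_β)² · (σ₁² + σ₂²) / δ²
  = (2.576 + 1.036)² · (2·9² = 162) / 2.7²
  = 13.0465 · 162 / 7.29
  = 289.92
Adjust for 59% response: 289.92 / 0.59 = 491.40.
Round up → n = 492 per group.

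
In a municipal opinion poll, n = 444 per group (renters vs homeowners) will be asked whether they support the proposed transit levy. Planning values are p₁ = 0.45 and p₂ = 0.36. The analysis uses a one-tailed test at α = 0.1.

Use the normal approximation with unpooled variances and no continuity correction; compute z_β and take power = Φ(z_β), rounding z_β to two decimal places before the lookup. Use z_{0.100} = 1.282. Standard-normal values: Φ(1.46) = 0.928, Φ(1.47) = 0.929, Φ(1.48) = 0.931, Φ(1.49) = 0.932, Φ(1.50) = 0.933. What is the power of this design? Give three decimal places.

z_β = |p₁−p₂|·√(n/[p₁q₁+p₂q₂]) − z_α
    = 0.09 · √(444/0.4779) − 1.282
    = 0.09 · 30.4806 − 1.282
    = 2.7433 − 1.282 = 1.4613 → 1.46
Power = Φ(1.46) = 0.928.

Power ≈ 0.928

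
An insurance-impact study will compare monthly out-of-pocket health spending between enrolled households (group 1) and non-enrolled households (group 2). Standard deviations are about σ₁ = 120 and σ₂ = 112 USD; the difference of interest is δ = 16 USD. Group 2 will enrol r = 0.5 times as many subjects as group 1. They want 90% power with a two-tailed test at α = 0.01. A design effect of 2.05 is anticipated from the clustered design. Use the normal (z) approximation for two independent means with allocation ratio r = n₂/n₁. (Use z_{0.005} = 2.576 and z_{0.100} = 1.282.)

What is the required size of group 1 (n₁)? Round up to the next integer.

n₁ = (z_{α/2} + z_β)² · (σ₁² + σ₂²/r) / δ²
   = (2.576 + 1.282)² · (120² + 112²/0.5) / 16²
   = 14.8842 · (14400 + 25088) / 256
   = 14.8842 · 39488 / 256
   = 2295.88
Design effect: 2.05 × 2295.88 = 4706.56.
Round up → n₁ = 4707; n₂ = r·n₁ = 0.5 × 4707 = 2354.

n₁ = 4707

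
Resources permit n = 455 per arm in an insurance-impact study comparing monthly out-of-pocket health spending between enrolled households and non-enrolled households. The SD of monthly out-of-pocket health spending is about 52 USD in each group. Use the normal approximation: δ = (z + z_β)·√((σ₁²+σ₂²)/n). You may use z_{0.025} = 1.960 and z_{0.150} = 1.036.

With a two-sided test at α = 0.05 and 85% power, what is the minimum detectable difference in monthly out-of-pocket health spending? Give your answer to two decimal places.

Minimum detectable difference ≈ 10.33 USD

δ = (z_{α/2} + z_β) · √((σ₁²+σ₂²)/n)
  = (1.960 + 1.036) · √(5408/455)
  = 2.996 · √11.8857
  = 2.996 · 3.4476
  = 10.3289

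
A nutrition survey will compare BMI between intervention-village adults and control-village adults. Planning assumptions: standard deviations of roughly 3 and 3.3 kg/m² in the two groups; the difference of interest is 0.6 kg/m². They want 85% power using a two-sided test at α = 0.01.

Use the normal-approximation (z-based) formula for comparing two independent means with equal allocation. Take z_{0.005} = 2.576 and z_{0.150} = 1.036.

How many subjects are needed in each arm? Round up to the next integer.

n = (z_{α/2} + z_β)² · (σ₁² + σ₂²) / δ²
  = (2.576 + 1.036)² · (3² + 3.3² = 19.89) / 0.6²
  = 13.0465 · 19.89 / 0.36
  = 720.82
Round up → n = 721 per group.

n = 721 per group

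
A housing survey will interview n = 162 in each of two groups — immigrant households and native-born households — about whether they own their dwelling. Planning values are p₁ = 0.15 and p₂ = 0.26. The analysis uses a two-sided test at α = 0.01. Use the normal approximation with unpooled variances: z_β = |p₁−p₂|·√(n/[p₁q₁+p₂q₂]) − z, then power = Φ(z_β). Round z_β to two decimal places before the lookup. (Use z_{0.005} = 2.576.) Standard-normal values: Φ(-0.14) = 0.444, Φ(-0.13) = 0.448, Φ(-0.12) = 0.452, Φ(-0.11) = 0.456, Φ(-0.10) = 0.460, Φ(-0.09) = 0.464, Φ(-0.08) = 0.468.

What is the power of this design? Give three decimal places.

Power ≈ 0.460

z_β = |p₁−p₂|·√(n/[p₁q₁+p₂q₂]) − z_{α/2}
    = 0.11 · √(162/0.3199) − 2.576
    = 0.11 · 22.5035 − 2.576
    = 2.4754 − 2.576 = -0.1006 → -0.10
Power = Φ(-0.10) = 0.460.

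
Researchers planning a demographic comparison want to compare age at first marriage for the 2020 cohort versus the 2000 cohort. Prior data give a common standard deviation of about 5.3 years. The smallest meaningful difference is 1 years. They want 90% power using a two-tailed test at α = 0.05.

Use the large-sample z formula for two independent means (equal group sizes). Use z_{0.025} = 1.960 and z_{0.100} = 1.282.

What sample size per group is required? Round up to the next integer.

n = (z_{α/2} + z_β)² · (σ₁² + σ₂²) / δ²
  = (1.960 + 1.282)² · (2·5.3² = 56.18) / 1²
  = 10.5106 · 56.18 / 1
  = 590.48
Round up → n = 591 per group.

n = 591 per group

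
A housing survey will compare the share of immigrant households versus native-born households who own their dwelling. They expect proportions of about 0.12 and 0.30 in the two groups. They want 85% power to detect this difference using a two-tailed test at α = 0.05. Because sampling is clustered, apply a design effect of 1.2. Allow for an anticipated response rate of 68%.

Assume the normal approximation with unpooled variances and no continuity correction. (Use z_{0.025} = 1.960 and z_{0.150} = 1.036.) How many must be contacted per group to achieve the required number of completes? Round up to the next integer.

n = (z_{α/2} + z_β)² · [p₁(1−p₁) + p₂(1−p₂)] / (p₁ − p₂)²
  = (1.960 + 1.036)² · (0.12·0.88 + 0.30·0.70) / (-0.18)²
  = (2.996)² · (0.1056 + 0.2100) / 0.0324
  = 8.9760 · 0.3156 / 0.0324
  = 87.43
Design effect: 1.2 × 87.43 = 104.92.
Adjust for 68% response: 104.92 / 0.68 = 154.29.
Round up → n = 155 per group.

n = 155 per group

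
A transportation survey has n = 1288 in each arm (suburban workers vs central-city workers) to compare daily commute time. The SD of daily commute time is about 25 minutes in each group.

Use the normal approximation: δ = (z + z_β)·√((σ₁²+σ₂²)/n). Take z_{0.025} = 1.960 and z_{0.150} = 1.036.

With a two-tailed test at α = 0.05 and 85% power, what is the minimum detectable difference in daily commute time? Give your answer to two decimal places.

Minimum detectable difference ≈ 2.95 minutes

δ = (z_{α/2} + z_β) · √((σ₁²+σ₂²)/n)
  = (1.960 + 1.036) · √(1250/1288)
  = 2.996 · √0.9705
  = 2.996 · 0.9851
  = 2.9515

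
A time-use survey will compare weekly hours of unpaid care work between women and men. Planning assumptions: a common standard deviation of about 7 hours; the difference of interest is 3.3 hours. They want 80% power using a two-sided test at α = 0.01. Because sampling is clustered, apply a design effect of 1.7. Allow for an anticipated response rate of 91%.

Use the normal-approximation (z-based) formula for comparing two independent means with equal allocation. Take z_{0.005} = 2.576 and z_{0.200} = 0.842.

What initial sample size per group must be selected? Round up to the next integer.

n = (z_{α/2} + z_β)² · (σ₁² + σ₂²) / δ²
  = (2.576 + 0.842)² · (2·7² = 98) / 3.3²
  = 11.6827 · 98 / 10.89
  = 105.13
Design effect: 1.7 × 105.13 = 178.73.
Adjust for 91% response: 178.73 / 0.91 = 196.40.
Round up → n = 197 per group.

n = 197 per group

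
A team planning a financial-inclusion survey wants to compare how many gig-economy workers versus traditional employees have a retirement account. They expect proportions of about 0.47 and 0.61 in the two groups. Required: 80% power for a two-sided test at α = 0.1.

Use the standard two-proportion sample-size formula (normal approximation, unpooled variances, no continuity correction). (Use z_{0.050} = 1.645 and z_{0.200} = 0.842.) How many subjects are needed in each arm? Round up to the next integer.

n = (z_{α/2} + z_β)² · [p₁(1−p₁) + p₂(1−p₂)] / (p₁ − p₂)²
  = (1.645 + 0.842)² · (0.47·0.53 + 0.61·0.39) / (-0.14)²
  = (2.487)² · (0.2491 + 0.2379) / 0.0196
  = 6.1852 · 0.4870 / 0.0196
  = 153.68
Round up → n = 154 per group.

n = 154 per group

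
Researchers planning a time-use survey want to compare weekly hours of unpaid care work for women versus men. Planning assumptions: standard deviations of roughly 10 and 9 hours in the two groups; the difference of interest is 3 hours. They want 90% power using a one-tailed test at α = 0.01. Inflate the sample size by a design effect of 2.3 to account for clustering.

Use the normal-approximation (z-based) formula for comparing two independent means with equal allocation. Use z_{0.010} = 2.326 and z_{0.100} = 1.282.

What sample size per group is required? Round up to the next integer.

n = 603 per group

n = (z_α + z_β)² · (σ₁² + σ₂²) / δ²
  = (2.326 + 1.282)² · (10² + 9² = 181) / 3²
  = 13.0177 · 181 / 9
  = 261.80
Design effect: 2.3 × 261.80 = 602.14.
Round up → n = 603 per group.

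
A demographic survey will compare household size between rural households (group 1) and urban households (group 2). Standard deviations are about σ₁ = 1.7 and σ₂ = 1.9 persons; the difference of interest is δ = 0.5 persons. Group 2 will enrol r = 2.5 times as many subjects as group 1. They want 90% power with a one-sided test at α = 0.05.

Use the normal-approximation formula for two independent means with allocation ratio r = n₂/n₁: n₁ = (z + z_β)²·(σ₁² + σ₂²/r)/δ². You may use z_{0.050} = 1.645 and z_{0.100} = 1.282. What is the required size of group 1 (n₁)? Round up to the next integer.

n₁ = 149

n₁ = (z_α + z_β)² · (σ₁² + σ₂²/r) / δ²
   = (1.645 + 1.282)² · (1.7² + 1.9²/2.5) / 0.5²
   = 8.5673 · (2.89 + 1.444) / 0.25
   = 8.5673 · 4.334 / 0.25
   = 148.52
Round up → n₁ = 149; n₂ = r·n₁ = 2.5 × 149 = 373.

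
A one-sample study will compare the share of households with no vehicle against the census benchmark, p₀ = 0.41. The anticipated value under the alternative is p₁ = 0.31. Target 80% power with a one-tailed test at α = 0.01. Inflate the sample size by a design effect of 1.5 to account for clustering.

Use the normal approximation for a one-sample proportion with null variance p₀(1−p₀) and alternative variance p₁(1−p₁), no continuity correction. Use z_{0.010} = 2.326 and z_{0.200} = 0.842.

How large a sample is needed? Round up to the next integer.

n = [z_α·√(p₀q₀) + z_β·√(p₁q₁)]² / (p₁ − p₀)²
  = [2.326·√(0.41·0.59) + 0.842·√(0.31·0.69)]² / (-0.10)²
  = [2.326·0.4918 + 0.842·0.4625]² / 0.0100
  = [1.5334]² / 0.0100
  = 235.14
Design effect: 1.5 × 235.14 = 352.71.
Round up → n = 353.

n = 353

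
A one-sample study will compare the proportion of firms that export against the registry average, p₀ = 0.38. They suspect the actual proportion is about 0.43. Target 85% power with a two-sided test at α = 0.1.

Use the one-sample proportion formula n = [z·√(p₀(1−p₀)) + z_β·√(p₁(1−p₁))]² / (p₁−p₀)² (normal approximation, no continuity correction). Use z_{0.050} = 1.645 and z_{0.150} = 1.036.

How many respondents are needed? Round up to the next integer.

n = [z_{α/2}·√(p₀q₀) + z_β·√(p₁q₁)]² / (p₁ − p₀)²
  = [1.645·√(0.38·0.62) + 1.036·√(0.43·0.57)]² / (0.05)²
  = [1.645·0.4854 + 1.036·0.4951]² / 0.0025
  = [1.3114]² / 0.0025
  = 687.87
Round up → n = 688.

n = 688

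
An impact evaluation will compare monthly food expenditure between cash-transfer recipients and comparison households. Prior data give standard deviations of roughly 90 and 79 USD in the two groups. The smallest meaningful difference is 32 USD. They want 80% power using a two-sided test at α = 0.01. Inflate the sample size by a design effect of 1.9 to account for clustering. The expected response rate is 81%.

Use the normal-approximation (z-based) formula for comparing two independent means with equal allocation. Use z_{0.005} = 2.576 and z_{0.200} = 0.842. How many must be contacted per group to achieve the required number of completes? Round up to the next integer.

n = (z_{α/2} + z_β)² · (σ₁² + σ₂²) / δ²
  = (2.576 + 0.842)² · (90² + 79² = 14341) / 32²
  = 11.6827 · 14341 / 1024
  = 163.62
Design effect: 1.9 × 163.62 = 310.87.
Adjust for 81% response: 310.87 / 0.81 = 383.79.
Round up → n = 384 per group.

n = 384 per group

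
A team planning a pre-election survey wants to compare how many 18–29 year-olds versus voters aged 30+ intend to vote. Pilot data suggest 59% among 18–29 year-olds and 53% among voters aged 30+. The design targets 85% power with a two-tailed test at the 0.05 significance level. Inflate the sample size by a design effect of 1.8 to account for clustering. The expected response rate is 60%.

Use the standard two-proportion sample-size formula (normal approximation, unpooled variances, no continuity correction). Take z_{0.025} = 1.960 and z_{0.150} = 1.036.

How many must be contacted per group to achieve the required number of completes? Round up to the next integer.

n = (z_{α/2} + z_β)² · [p₁(1−p₁) + p₂(1−p₂)] / (p₁ − p₂)²
  = (1.960 + 1.036)² · (0.59·0.41 + 0.53·0.47) / (0.06)²
  = (2.996)² · (0.2419 + 0.2491) / 0.0036
  = 8.9760 · 0.4910 / 0.0036
  = 1224.23
Design effect: 1.8 × 1224.23 = 2203.61.
Adjust for 60% response: 2203.61 / 0.60 = 3672.69.
Round up → n = 3673 per group.

n = 3673 per group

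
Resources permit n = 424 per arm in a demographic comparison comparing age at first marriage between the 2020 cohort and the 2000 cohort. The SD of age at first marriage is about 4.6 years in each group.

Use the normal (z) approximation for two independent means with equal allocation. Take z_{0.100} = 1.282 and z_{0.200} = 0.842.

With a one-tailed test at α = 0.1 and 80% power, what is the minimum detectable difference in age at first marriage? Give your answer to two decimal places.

Minimum detectable difference ≈ 0.67 years

δ = (z_α + z_β) · √((σ₁²+σ₂²)/n)
  = (1.282 + 0.842) · √(42.32/424)
  = 2.124 · √0.09981
  = 2.124 · 0.3159
  = 0.6710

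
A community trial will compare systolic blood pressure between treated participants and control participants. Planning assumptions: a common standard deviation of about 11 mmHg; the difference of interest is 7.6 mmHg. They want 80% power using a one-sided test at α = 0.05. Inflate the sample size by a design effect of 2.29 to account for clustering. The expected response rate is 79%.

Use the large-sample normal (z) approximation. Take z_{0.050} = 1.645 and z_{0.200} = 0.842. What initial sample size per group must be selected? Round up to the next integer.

n = 76 per group

n = (z_α + z_β)² · (σ₁² + σ₂²) / δ²
  = (1.645 + 0.842)² · (2·11² = 242) / 7.6²
  = 6.1852 · 242 / 57.76
  = 25.91
Design effect: 2.29 × 25.91 = 59.34.
Adjust for 79% response: 59.34 / 0.79 = 75.12.
Round up → n = 76 per group.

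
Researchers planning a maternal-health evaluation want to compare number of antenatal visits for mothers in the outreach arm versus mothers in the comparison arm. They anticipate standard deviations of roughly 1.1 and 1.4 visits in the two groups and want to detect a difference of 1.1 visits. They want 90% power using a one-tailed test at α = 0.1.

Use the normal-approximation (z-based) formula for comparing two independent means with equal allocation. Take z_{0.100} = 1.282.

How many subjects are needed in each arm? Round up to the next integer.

n = 18 per group

n = (z_α + z_β)² · (σ₁² + σ₂²) / δ²
  = (1.282 + 1.282)² · (1.1² + 1.4² = 3.17) / 1.1²
  = 6.5741 · 3.17 / 1.21
  = 17.22
Round up → n = 18 per group.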